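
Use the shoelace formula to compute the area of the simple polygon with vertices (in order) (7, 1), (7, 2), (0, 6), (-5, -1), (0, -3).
Area = 115/2

Shoelace formula: Area = (1/2) |Σ_i (x_i · y_{i+1} − x_{i+1} · y_i)| (indices mod n). Compute each cross term:
  (7)(2) − (7)(1) = 7
  (7)(6) − (0)(2) = 42
  (0)(-1) − (-5)(6) = 30
  (-5)(-3) − (0)(-1) = 15
  (0)(1) − (7)(-3) = 21
Sum = 115, so (signed) Area = 115/2 = 115/2, |Area| = 115/2.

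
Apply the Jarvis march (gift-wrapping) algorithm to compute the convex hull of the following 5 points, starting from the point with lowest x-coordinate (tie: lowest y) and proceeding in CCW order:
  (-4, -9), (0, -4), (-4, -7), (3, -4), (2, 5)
Hull (CCW) = [(-4, -9), (3, -4), (2, 5), (-4, -7)]

Jarvis march: at each step, from the current hull vertex p, select the next vertex q as the point such that every other point lies strictly to the left of (or on) the directed line p → q. (Equivalently: for every other point r, the cross product (q − p) × (r − p) ≥ 0.)
Starting point (lowest x, tie lowest y): (-4, -9). Wrap until returning to start. Resulting hull: (-4, -9), (3, -4), (2, 5), (-4, -7).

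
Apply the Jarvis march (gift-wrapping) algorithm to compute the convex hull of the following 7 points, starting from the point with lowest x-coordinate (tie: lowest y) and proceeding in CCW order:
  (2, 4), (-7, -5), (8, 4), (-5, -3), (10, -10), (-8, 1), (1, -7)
Hull (CCW) = [(-8, 1), (-7, -5), (10, -10), (8, 4), (2, 4)]

Jarvis march: at each step, from the current hull vertex p, select the next vertex q as the point such that every other point lies strictly to the left of (or on) the directed line p → q. (Equivalently: for every other point r, the cross product (q − p) × (r − p) ≥ 0.)
Starting point (lowest x, tie lowest y): (-8, 1). Wrap until returning to start. Resulting hull: (-8, 1), (-7, -5), (10, -10), (8, 4), (2, 4).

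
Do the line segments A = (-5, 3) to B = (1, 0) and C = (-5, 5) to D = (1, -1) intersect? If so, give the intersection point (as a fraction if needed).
Yes; intersection at (-1, 1) (t = 2/3 on AB, s = 2/3 on CD)

Parametrize AB as A + t(B − A) = (-5 + 6 t, 3 + -3 t) and CD as C + s(D − C) = (-5 + 6 s, 5 + -6 s). Solve the linear system for (t, s). Determinant = 18 ≠ 0, so a unique intersection of the containing lines exists. Solution: t = 2/3, s = 2/3 — both in [0, 1], so the segments cross. Intersection point: (-1, 1).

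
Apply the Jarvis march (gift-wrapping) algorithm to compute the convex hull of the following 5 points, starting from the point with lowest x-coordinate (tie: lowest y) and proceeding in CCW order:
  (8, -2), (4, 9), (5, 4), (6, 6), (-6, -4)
Hull (CCW) = [(-6, -4), (8, -2), (6, 6), (4, 9)]

Jarvis march: at each step, from the current hull vertex p, select the next vertex q as the point such that every other point lies strictly to the left of (or on) the directed line p → q. (Equivalently: for every other point r, the cross product (q − p) × (r − p) ≥ 0.)
Starting point (lowest x, tie lowest y): (-6, -4). Wrap until returning to start. Resulting hull: (-6, -4), (8, -2), (6, 6), (4, 9).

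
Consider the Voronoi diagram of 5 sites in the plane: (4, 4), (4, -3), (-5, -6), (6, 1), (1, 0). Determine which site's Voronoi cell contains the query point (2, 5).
Nearest site = (4, 4)

The Voronoi cell of site s contains exactly those query points closer to s than to any other site. Compute squared distances from q = (2, 5) to each site:
  (4 − 2)² + (4 − 5)² = 5
  (1 − 2)² + (0 − 5)² = 26
  (6 − 2)² + (1 − 5)² = 32
  (4 − 2)² + (-3 − 5)² = 68
  (-5 − 2)² + (-6 − 5)² = 170
Minimum is attained by (4, 4), so q lies in its Voronoi cell.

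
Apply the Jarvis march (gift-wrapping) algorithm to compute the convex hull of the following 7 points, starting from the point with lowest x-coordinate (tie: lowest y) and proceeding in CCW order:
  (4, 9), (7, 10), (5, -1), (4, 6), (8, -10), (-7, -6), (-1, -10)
Hull (CCW) = [(-7, -6), (-1, -10), (8, -10), (7, 10), (4, 9)]

Jarvis march: at each step, from the current hull vertex p, select the next vertex q as the point such that every other point lies strictly to the left of (or on) the directed line p → q. (Equivalently: for every other point r, the cross product (q − p) × (r − p) ≥ 0.)
Starting point (lowest x, tie lowest y): (-7, -6). Wrap until returning to start. Resulting hull: (-7, -6), (-1, -10), (8, -10), (7, 10), (4, 9).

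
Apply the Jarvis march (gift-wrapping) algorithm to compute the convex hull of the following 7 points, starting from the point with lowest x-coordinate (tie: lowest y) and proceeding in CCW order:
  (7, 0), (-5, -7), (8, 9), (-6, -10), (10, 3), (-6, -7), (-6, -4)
Hull (CCW) = [(-6, -10), (7, 0), (10, 3), (8, 9), (-6, -4)]

Jarvis march: at each step, from the current hull vertex p, select the next vertex q as the point such that every other point lies strictly to the left of (or on) the directed line p → q. (Equivalently: for every other point r, the cross product (q − p) × (r − p) ≥ 0.)
Starting point (lowest x, tie lowest y): (-6, -10). Wrap until returning to start. Resulting hull: (-6, -10), (7, 0), (10, 3), (8, 9), (-6, -4).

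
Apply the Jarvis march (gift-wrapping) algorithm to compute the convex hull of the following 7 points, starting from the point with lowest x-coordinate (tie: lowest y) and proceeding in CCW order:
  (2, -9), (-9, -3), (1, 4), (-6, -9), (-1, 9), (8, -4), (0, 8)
Hull (CCW) = [(-9, -3), (-6, -9), (2, -9), (8, -4), (0, 8), (-1, 9)]

Jarvis march: at each step, from the current hull vertex p, select the next vertex q as the point such that every other point lies strictly to the left of (or on) the directed line p → q. (Equivalently: for every other point r, the cross product (q − p) × (r − p) ≥ 0.)
Starting point (lowest x, tie lowest y): (-9, -3). Wrap until returning to start. Resulting hull: (-9, -3), (-6, -9), (2, -9), (8, -4), (0, 8), (-1, 9).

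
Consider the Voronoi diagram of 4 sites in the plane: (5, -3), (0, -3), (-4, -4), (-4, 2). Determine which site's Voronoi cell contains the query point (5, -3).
Nearest site = (5, -3)

The Voronoi cell of site s contains exactly those query points closer to s than to any other site. Compute squared distances from q = (5, -3) to each site:
  (5 − 5)² + (-3 − -3)² = 0
  (0 − 5)² + (-3 − -3)² = 25
  (-4 − 5)² + (-4 − -3)² = 82
  (-4 − 5)² + (2 − -3)² = 106
Minimum is attained by (5, -3), so q lies in its Voronoi cell.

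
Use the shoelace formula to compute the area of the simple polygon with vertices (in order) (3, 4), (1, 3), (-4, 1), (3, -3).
Area = 24

Shoelace formula: Area = (1/2) |Σ_i (x_i · y_{i+1} − x_{i+1} · y_i)| (indices mod n). Compute each cross term:
  (3)(3) − (1)(4) = 5
  (1)(1) − (-4)(3) = 13
  (-4)(-3) − (3)(1) = 9
  (3)(4) − (3)(-3) = 21
Sum = 48, so (signed) Area = 48/2 = 24, |Area| = 24.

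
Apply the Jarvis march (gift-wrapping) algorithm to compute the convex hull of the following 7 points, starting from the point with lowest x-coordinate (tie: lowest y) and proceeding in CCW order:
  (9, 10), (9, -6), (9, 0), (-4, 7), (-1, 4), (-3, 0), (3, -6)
Hull (CCW) = [(-4, 7), (-3, 0), (3, -6), (9, -6), (9, 10)]

Jarvis march: at each step, from the current hull vertex p, select the next vertex q as the point such that every other point lies strictly to the left of (or on) the directed line p → q. (Equivalently: for every other point r, the cross product (q − p) × (r − p) ≥ 0.)
Starting point (lowest x, tie lowest y): (-4, 7). Wrap until returning to start. Resulting hull: (-4, 7), (-3, 0), (3, -6), (9, -6), (9, 10).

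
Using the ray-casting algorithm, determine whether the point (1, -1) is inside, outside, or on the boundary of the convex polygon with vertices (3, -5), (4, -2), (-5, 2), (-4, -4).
The point (1, -1) lies strictly inside the polygon

Cast a horizontal ray to the right from the query point and count how many polygon edges it crosses (each edge strictly once or zero times, handled with the usual half-open convention). 
Parity of crossings → odd ⇒ inside.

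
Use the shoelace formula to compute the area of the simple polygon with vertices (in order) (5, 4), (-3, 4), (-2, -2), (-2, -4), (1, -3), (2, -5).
Area = 47

Shoelace formula: Area = (1/2) |Σ_i (x_i · y_{i+1} − x_{i+1} · y_i)| (indices mod n). Compute each cross term:
  (5)(4) − (-3)(4) = 32
  (-3)(-2) − (-2)(4) = 14
  (-2)(-4) − (-2)(-2) = 4
  (-2)(-3) − (1)(-4) = 10
  (1)(-5) − (2)(-3) = 1
  (2)(4) − (5)(-5) = 33
Sum = 94, so (signed) Area = 94/2 = 47, |Area| = 47.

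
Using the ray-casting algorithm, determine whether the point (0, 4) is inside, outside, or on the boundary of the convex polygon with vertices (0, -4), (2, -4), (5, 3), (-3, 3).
The point (0, 4) lies strictly outside the polygon

Cast a horizontal ray to the right from the query point and count how many polygon edges it crosses (each edge strictly once or zero times, handled with the usual half-open convention). 
Parity of crossings → even ⇒ outside.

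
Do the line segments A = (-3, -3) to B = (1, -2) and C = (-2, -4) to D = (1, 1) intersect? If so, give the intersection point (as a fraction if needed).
Yes; intersection at (-19/17, -43/17) (t = 8/17 on AB, s = 5/17 on CD)

Parametrize AB as A + t(B − A) = (-3 + 4 t, -3 + 1 t) and CD as C + s(D − C) = (-2 + 3 s, -4 + 5 s). Solve the linear system for (t, s). Determinant = -17 ≠ 0, so a unique intersection of the containing lines exists. Solution: t = 8/17, s = 5/17 — both in [0, 1], so the segments cross. Intersection point: (-19/17, -43/17).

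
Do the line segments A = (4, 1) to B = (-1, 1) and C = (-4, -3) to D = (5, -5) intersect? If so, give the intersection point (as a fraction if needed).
No (intersection of containing lines falls outside at least one segment)

Parametrize and solve: t = 26/5, s = -2. At least one of these is outside [0, 1], so the segments do not intersect.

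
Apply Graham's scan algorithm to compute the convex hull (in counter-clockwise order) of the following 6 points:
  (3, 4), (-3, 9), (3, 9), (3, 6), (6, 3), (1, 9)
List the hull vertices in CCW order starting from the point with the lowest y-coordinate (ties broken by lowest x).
Hull (CCW) = [(6, 3), (3, 9), (-3, 9), (3, 4)]

Graham scan procedure:
  1. Find the pivot p₀ = point with lowest y (tie → lowest x): (6, 3).
  2. Sort the remaining points by polar angle around p₀.
  3. Walk through sorted points, maintaining a stack; pop the top while the last three entries make a non-left turn (cross product ≤ 0).
  4. Final stack is the convex hull in CCW order: (6, 3), (3, 9), (-3, 9), (3, 4).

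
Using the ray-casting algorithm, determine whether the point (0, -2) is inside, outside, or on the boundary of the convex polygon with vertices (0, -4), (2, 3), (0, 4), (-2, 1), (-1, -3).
The point (0, -2) lies strictly inside the polygon

Cast a horizontal ray to the right from the query point and count how many polygon edges it crosses (each edge strictly once or zero times, handled with the usual half-open convention). 
Parity of crossings → odd ⇒ inside.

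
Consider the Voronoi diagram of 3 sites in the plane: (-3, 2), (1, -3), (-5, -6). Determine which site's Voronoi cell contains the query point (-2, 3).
Nearest site = (-3, 2)

The Voronoi cell of site s contains exactly those query points closer to s than to any other site. Compute squared distances from q = (-2, 3) to each site:
  (-3 − -2)² + (2 − 3)² = 2
  (1 − -2)² + (-3 − 3)² = 45
  (-5 − -2)² + (-6 − 3)² = 90
Minimum is attained by (-3, 2), so q lies in its Voronoi cell.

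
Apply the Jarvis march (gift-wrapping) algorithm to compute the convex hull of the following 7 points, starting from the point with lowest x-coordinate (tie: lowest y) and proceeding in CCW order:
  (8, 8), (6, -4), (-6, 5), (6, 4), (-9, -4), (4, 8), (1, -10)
Hull (CCW) = [(-9, -4), (1, -10), (6, -4), (8, 8), (4, 8), (-6, 5)]

Jarvis march: at each step, from the current hull vertex p, select the next vertex q as the point such that every other point lies strictly to the left of (or on) the directed line p → q. (Equivalently: for every other point r, the cross product (q − p) × (r − p) ≥ 0.)
Starting point (lowest x, tie lowest y): (-9, -4). Wrap until returning to start. Resulting hull: (-9, -4), (1, -10), (6, -4), (8, 8), (4, 8), (-6, 5).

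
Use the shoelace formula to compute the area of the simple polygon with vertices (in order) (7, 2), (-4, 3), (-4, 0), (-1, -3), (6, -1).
Area = 91/2

Shoelace formula: Area = (1/2) |Σ_i (x_i · y_{i+1} − x_{i+1} · y_i)| (indices mod n). Compute each cross term:
  (7)(3) − (-4)(2) = 29
  (-4)(0) − (-4)(3) = 12
  (-4)(-3) − (-1)(0) = 12
  (-1)(-1) − (6)(-3) = 19
  (6)(2) − (7)(-1) = 19
Sum = 91, so (signed) Area = 91/2 = 91/2, |Area| = 91/2.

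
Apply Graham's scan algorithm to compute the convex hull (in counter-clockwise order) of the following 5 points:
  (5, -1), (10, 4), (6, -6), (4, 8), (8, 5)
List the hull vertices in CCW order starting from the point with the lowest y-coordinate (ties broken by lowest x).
Hull (CCW) = [(6, -6), (10, 4), (4, 8), (5, -1)]

Graham scan procedure:
  1. Find the pivot p₀ = point with lowest y (tie → lowest x): (6, -6).
  2. Sort the remaining points by polar angle around p₀.
  3. Walk through sorted points, maintaining a stack; pop the top while the last three entries make a non-left turn (cross product ≤ 0).
  4. Final stack is the convex hull in CCW order: (6, -6), (10, 4), (4, 8), (5, -1).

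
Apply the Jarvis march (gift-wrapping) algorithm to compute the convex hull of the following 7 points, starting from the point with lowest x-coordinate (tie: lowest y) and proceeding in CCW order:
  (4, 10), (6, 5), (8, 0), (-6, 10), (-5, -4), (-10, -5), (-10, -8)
Hull (CCW) = [(-10, -8), (8, 0), (4, 10), (-6, 10), (-10, -5)]

Jarvis march: at each step, from the current hull vertex p, select the next vertex q as the point such that every other point lies strictly to the left of (or on) the directed line p → q. (Equivalently: for every other point r, the cross product (q − p) × (r − p) ≥ 0.)
Starting point (lowest x, tie lowest y): (-10, -8). Wrap until returning to start. Resulting hull: (-10, -8), (8, 0), (4, 10), (-6, 10), (-10, -5).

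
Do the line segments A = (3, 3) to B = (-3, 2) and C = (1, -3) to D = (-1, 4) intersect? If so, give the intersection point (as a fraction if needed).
Yes; intersection at (-6/11, 53/22) (t = 13/22 on AB, s = 17/22 on CD)

Parametrize AB as A + t(B − A) = (3 + -6 t, 3 + -1 t) and CD as C + s(D − C) = (1 + -2 s, -3 + 7 s). Solve the linear system for (t, s). Determinant = 44 ≠ 0, so a unique intersection of the containing lines exists. Solution: t = 13/22, s = 17/22 — both in [0, 1], so the segments cross. Intersection point: (-6/11, 53/22).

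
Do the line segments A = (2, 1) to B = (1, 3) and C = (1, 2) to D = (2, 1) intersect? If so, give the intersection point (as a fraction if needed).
Yes; intersection at (2, 1) (t = 0 on AB, s = 1 on CD)

Parametrize AB as A + t(B − A) = (2 + -1 t, 1 + 2 t) and CD as C + s(D − C) = (1 + 1 s, 2 + -1 s). Solve the linear system for (t, s). Determinant = 1 ≠ 0, so a unique intersection of the containing lines exists. Solution: t = 0, s = 1 — both in [0, 1], so the segments cross. Intersection point: (2, 1).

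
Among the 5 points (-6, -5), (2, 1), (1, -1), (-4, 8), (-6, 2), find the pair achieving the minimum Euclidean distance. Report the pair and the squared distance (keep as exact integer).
Pair = ((2, 1), (1, -1)); squared distance = 5

Compute all C(5, 2) = 10 pairwise squared distances (x_i − x_j)² + (y_i − y_j)². The minimum is 5, attained by the pair ((2, 1), (1, -1)).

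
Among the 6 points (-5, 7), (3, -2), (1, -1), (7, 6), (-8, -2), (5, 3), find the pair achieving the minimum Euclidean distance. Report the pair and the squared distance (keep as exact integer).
Pair = ((3, -2), (1, -1)); squared distance = 5

Compute all C(6, 2) = 15 pairwise squared distances (x_i − x_j)² + (y_i − y_j)². The minimum is 5, attained by the pair ((3, -2), (1, -1)).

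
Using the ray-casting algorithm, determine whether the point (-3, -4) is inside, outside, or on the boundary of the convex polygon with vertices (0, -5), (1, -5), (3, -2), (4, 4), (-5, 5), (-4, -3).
The point (-3, -4) lies strictly outside the polygon

Cast a horizontal ray to the right from the query point and count how many polygon edges it crosses (each edge strictly once or zero times, handled with the usual half-open convention). 
Parity of crossings → even ⇒ outside.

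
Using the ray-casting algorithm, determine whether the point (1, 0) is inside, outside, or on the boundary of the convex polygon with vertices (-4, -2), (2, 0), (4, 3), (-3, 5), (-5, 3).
The point (1, 0) lies strictly inside the polygon

Cast a horizontal ray to the right from the query point and count how many polygon edges it crosses (each edge strictly once or zero times, handled with the usual half-open convention). 
Parity of crossings → odd ⇒ inside.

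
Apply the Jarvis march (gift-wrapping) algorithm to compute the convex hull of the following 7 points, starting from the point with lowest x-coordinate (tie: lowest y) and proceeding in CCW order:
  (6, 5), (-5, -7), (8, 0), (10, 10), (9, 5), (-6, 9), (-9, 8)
Hull (CCW) = [(-9, 8), (-5, -7), (8, 0), (10, 10), (-6, 9)]

Jarvis march: at each step, from the current hull vertex p, select the next vertex q as the point such that every other point lies strictly to the left of (or on) the directed line p → q. (Equivalently: for every other point r, the cross product (q − p) × (r − p) ≥ 0.)
Starting point (lowest x, tie lowest y): (-9, 8). Wrap until returning to start. Resulting hull: (-9, 8), (-5, -7), (8, 0), (10, 10), (-6, 9).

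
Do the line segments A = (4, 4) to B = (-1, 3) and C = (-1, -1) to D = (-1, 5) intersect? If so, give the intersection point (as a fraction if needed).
Yes; intersection at (-1, 3) (t = 1 on AB, s = 2/3 on CD)

Parametrize AB as A + t(B − A) = (4 + -5 t, 4 + -1 t) and CD as C + s(D − C) = (-1 + 0 s, -1 + 6 s). Solve the linear system for (t, s). Determinant = 30 ≠ 0, so a unique intersection of the containing lines exists. Solution: t = 1, s = 2/3 — both in [0, 1], so the segments cross. Intersection point: (-1, 3).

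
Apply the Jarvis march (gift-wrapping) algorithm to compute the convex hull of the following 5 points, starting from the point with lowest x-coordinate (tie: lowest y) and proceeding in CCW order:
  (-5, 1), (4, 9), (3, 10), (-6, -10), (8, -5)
Hull (CCW) = [(-6, -10), (8, -5), (4, 9), (3, 10), (-5, 1)]

Jarvis march: at each step, from the current hull vertex p, select the next vertex q as the point such that every other point lies strictly to the left of (or on) the directed line p → q. (Equivalently: for every other point r, the cross product (q − p) × (r − p) ≥ 0.)
Starting point (lowest x, tie lowest y): (-6, -10). Wrap until returning to start. Resulting hull: (-6, -10), (8, -5), (4, 9), (3, 10), (-5, 1).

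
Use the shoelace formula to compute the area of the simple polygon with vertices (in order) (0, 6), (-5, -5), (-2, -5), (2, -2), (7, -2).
Area = 111/2

Shoelace formula: Area = (1/2) |Σ_i (x_i · y_{i+1} − x_{i+1} · y_i)| (indices mod n). Compute each cross term:
  (0)(-5) − (-5)(6) = 30
  (-5)(-5) − (-2)(-5) = 15
  (-2)(-2) − (2)(-5) = 14
  (2)(-2) − (7)(-2) = 10
  (7)(6) − (0)(-2) = 42
Sum = 111, so (signed) Area = 111/2 = 111/2, |Area| = 111/2.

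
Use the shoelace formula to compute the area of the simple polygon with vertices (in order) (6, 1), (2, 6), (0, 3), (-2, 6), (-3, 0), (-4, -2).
Area = 39

Shoelace formula: Area = (1/2) |Σ_i (x_i · y_{i+1} − x_{i+1} · y_i)| (indices mod n). Compute each cross term:
  (6)(6) − (2)(1) = 34
  (2)(3) − (0)(6) = 6
  (0)(6) − (-2)(3) = 6
  (-2)(0) − (-3)(6) = 18
  (-3)(-2) − (-4)(0) = 6
  (-4)(1) − (6)(-2) = 8
Sum = 78, so (signed) Area = 78/2 = 39, |Area| = 39.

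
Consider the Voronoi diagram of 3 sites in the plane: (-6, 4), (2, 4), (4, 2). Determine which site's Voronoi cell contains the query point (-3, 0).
Nearest site = (-6, 4)

The Voronoi cell of site s contains exactly those query points closer to s than to any other site. Compute squared distances from q = (-3, 0) to each site:
  (-6 − -3)² + (4 − 0)² = 25
  (2 − -3)² + (4 − 0)² = 41
  (4 − -3)² + (2 − 0)² = 53
Minimum is attained by (-6, 4), so q lies in its Voronoi cell.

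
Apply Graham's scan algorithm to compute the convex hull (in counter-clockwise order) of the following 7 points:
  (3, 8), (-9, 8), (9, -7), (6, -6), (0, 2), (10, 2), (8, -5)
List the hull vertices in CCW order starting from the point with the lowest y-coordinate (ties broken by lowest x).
Hull (CCW) = [(9, -7), (10, 2), (3, 8), (-9, 8), (6, -6)]

Graham scan procedure:
  1. Find the pivot p₀ = point with lowest y (tie → lowest x): (9, -7).
  2. Sort the remaining points by polar angle around p₀.
  3. Walk through sorted points, maintaining a stack; pop the top while the last three entries make a non-left turn (cross product ≤ 0).
  4. Final stack is the convex hull in CCW order: (9, -7), (10, 2), (3, 8), (-9, 8), (6, -6).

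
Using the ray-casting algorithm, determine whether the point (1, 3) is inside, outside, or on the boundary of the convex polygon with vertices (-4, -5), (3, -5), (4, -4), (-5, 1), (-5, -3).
The point (1, 3) lies strictly outside the polygon

Cast a horizontal ray to the right from the query point and count how many polygon edges it crosses (each edge strictly once or zero times, handled with the usual half-open convention). 
Parity of crossings → even ⇒ outside.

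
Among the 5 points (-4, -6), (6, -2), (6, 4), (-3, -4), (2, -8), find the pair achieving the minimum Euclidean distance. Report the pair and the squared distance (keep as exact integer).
Pair = ((-4, -6), (-3, -4)); squared distance = 5

Compute all C(5, 2) = 10 pairwise squared distances (x_i − x_j)² + (y_i − y_j)². The minimum is 5, attained by the pair ((-4, -6), (-3, -4)).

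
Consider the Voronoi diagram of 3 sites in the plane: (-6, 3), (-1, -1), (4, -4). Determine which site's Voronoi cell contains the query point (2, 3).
Nearest site = (-1, -1)

The Voronoi cell of site s contains exactly those query points closer to s than to any other site. Compute squared distances from q = (2, 3) to each site:
  (-1 − 2)² + (-1 − 3)² = 25
  (4 − 2)² + (-4 − 3)² = 53
  (-6 − 2)² + (3 − 3)² = 64
Minimum is attained by (-1, -1), so q lies in its Voronoi cell.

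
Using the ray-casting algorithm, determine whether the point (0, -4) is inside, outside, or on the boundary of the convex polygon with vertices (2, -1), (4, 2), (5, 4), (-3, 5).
The point (0, -4) lies strictly outside the polygon

Cast a horizontal ray to the right from the query point and count how many polygon edges it crosses (each edge strictly once or zero times, handled with the usual half-open convention). 
Parity of crossings → even ⇒ outside.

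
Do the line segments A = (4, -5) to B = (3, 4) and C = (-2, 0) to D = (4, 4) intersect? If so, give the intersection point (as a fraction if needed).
Yes; intersection at (89/29, 98/29) (t = 27/29 on AB, s = 49/58 on CD)

Parametrize AB as A + t(B − A) = (4 + -1 t, -5 + 9 t) and CD as C + s(D − C) = (-2 + 6 s, 0 + 4 s). Solve the linear system for (t, s). Determinant = 58 ≠ 0, so a unique intersection of the containing lines exists. Solution: t = 27/29, s = 49/58 — both in [0, 1], so the segments cross. Intersection point: (89/29, 98/29).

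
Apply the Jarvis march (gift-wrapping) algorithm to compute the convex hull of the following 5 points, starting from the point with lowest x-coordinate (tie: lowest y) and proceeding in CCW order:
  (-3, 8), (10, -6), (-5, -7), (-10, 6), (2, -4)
Hull (CCW) = [(-10, 6), (-5, -7), (10, -6), (-3, 8)]

Jarvis march: at each step, from the current hull vertex p, select the next vertex q as the point such that every other point lies strictly to the left of (or on) the directed line p → q. (Equivalently: for every other point r, the cross product (q − p) × (r − p) ≥ 0.)
Starting point (lowest x, tie lowest y): (-10, 6). Wrap until returning to start. Resulting hull: (-10, 6), (-5, -7), (10, -6), (-3, 8).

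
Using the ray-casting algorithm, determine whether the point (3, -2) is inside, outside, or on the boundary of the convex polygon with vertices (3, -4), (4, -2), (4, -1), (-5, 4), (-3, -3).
The point (3, -2) lies strictly inside the polygon

Cast a horizontal ray to the right from the query point and count how many polygon edges it crosses (each edge strictly once or zero times, handled with the usual half-open convention). 
Parity of crossings → odd ⇒ inside.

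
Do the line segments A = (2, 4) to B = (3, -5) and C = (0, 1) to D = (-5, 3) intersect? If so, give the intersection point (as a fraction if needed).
No (intersection of containing lines falls outside at least one segment)

Parametrize and solve: t = 19/43, s = -21/43. At least one of these is outside [0, 1], so the segments do not intersect.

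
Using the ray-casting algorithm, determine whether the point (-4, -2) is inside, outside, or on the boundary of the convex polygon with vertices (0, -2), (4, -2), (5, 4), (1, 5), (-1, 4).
The point (-4, -2) lies strictly outside the polygon

Cast a horizontal ray to the right from the query point and count how many polygon edges it crosses (each edge strictly once or zero times, handled with the usual half-open convention). 
Parity of crossings → even ⇒ outside.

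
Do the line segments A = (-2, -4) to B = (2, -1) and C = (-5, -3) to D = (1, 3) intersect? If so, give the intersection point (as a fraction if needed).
No (intersection of containing lines falls outside at least one segment)

Parametrize and solve: t = -4, s = -13/6. At least one of these is outside [0, 1], so the segments do not intersect.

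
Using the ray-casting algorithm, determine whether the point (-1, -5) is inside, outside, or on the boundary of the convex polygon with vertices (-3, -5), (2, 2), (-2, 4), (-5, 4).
The point (-1, -5) lies strictly outside the polygon

Cast a horizontal ray to the right from the query point and count how many polygon edges it crosses (each edge strictly once or zero times, handled with the usual half-open convention). 
Parity of crossings → even ⇒ outside.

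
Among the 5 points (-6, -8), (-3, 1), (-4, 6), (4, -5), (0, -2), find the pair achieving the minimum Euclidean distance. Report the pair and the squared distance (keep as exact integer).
Pair = ((-3, 1), (0, -2)); squared distance = 18

Compute all C(5, 2) = 10 pairwise squared distances (x_i − x_j)² + (y_i − y_j)². The minimum is 18, attained by the pair ((-3, 1), (0, -2)).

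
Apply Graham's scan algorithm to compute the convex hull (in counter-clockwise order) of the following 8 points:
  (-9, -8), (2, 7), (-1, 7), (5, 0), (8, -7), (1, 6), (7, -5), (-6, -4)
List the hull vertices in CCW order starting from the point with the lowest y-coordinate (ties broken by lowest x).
Hull (CCW) = [(-9, -8), (8, -7), (2, 7), (-1, 7)]

Graham scan procedure:
  1. Find the pivot p₀ = point with lowest y (tie → lowest x): (-9, -8).
  2. Sort the remaining points by polar angle around p₀.
  3. Walk through sorted points, maintaining a stack; pop the top while the last three entries make a non-left turn (cross product ≤ 0).
  4. Final stack is the convex hull in CCW order: (-9, -8), (8, -7), (2, 7), (-1, 7).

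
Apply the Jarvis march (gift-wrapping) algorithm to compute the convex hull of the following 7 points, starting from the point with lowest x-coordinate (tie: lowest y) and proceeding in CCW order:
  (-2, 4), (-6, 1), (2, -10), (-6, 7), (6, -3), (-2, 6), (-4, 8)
Hull (CCW) = [(-6, 1), (2, -10), (6, -3), (-2, 6), (-4, 8), (-6, 7)]

Jarvis march: at each step, from the current hull vertex p, select the next vertex q as the point such that every other point lies strictly to the left of (or on) the directed line p → q. (Equivalently: for every other point r, the cross product (q − p) × (r − p) ≥ 0.)
Starting point (lowest x, tie lowest y): (-6, 1). Wrap until returning to start. Resulting hull: (-6, 1), (2, -10), (6, -3), (-2, 6), (-4, 8), (-6, 7).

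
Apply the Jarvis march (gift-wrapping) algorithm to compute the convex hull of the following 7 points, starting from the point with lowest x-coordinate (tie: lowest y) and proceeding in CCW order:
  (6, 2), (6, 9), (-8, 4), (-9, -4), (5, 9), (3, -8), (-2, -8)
Hull (CCW) = [(-9, -4), (-2, -8), (3, -8), (6, 2), (6, 9), (5, 9), (-8, 4)]

Jarvis march: at each step, from the current hull vertex p, select the next vertex q as the point such that every other point lies strictly to the left of (or on) the directed line p → q. (Equivalently: for every other point r, the cross product (q − p) × (r − p) ≥ 0.)
Starting point (lowest x, tie lowest y): (-9, -4). Wrap until returning to start. Resulting hull: (-9, -4), (-2, -8), (3, -8), (6, 2), (6, 9), (5, 9), (-8, 4).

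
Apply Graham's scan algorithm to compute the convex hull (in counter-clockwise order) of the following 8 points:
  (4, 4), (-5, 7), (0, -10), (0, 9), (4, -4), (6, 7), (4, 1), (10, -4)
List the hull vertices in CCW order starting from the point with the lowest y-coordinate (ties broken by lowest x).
Hull (CCW) = [(0, -10), (10, -4), (6, 7), (0, 9), (-5, 7)]

Graham scan procedure:
  1. Find the pivot p₀ = point with lowest y (tie → lowest x): (0, -10).
  2. Sort the remaining points by polar angle around p₀.
  3. Walk through sorted points, maintaining a stack; pop the top while the last three entries make a non-left turn (cross product ≤ 0).
  4. Final stack is the convex hull in CCW order: (0, -10), (10, -4), (6, 7), (0, 9), (-5, 7).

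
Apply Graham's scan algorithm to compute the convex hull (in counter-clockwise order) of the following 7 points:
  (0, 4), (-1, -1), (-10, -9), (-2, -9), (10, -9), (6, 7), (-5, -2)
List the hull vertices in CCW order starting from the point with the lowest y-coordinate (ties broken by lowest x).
Hull (CCW) = [(-10, -9), (10, -9), (6, 7), (0, 4), (-5, -2)]

Graham scan procedure:
  1. Find the pivot p₀ = point with lowest y (tie → lowest x): (-10, -9).
  2. Sort the remaining points by polar angle around p₀.
  3. Walk through sorted points, maintaining a stack; pop the top while the last three entries make a non-left turn (cross product ≤ 0).
  4. Final stack is the convex hull in CCW order: (-10, -9), (10, -9), (6, 7), (0, 4), (-5, -2).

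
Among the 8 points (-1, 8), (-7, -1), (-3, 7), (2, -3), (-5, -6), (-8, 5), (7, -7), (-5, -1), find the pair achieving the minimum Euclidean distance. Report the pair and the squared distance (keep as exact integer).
Pair = ((-7, -1), (-5, -1)); squared distance = 4

Compute all C(8, 2) = 28 pairwise squared distances (x_i − x_j)² + (y_i − y_j)². The minimum is 4, attained by the pair ((-7, -1), (-5, -1)).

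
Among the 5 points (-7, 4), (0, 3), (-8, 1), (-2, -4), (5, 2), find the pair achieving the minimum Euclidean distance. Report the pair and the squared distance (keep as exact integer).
Pair = ((-7, 4), (-8, 1)); squared distance = 10

Compute all C(5, 2) = 10 pairwise squared distances (x_i − x_j)² + (y_i − y_j)². The minimum is 10, attained by the pair ((-7, 4), (-8, 1)).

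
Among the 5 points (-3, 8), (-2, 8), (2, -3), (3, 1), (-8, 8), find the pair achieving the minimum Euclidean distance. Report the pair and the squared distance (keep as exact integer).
Pair = ((-3, 8), (-2, 8)); squared distance = 1

Compute all C(5, 2) = 10 pairwise squared distances (x_i − x_j)² + (y_i − y_j)². The minimum is 1, attained by the pair ((-3, 8), (-2, 8)).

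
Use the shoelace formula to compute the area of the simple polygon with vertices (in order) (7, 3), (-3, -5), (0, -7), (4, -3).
Area = 28

Shoelace formula: Area = (1/2) |Σ_i (x_i · y_{i+1} − x_{i+1} · y_i)| (indices mod n). Compute each cross term:
  (7)(-5) − (-3)(3) = -26
  (-3)(-7) − (0)(-5) = 21
  (0)(-3) − (4)(-7) = 28
  (4)(3) − (7)(-3) = 33
Sum = 56, so (signed) Area = 56/2 = 28, |Area| = 28.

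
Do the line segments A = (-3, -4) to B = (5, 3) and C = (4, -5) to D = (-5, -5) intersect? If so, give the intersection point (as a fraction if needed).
No (intersection of containing lines falls outside at least one segment)

Parametrize and solve: t = -1/7, s = 19/21. At least one of these is outside [0, 1], so the segments do not intersect.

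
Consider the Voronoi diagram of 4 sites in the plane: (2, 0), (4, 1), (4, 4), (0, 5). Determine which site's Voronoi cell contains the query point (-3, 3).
Nearest site = (0, 5)

The Voronoi cell of site s contains exactly those query points closer to s than to any other site. Compute squared distances from q = (-3, 3) to each site:
  (0 − -3)² + (5 − 3)² = 13
  (2 − -3)² + (0 − 3)² = 34
  (4 − -3)² + (4 − 3)² = 50
  (4 − -3)² + (1 − 3)² = 53
Minimum is attained by (0, 5), so q lies in its Voronoi cell.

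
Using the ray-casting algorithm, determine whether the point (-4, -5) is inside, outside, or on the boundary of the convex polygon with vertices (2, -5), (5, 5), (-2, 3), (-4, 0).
The point (-4, -5) lies strictly outside the polygon

Cast a horizontal ray to the right from the query point and count how many polygon edges it crosses (each edge strictly once or zero times, handled with the usual half-open convention). 
Parity of crossings → even ⇒ outside.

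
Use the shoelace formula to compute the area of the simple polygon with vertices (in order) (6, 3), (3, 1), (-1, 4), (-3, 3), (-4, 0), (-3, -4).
Area = 31

Shoelace formula: Area = (1/2) |Σ_i (x_i · y_{i+1} − x_{i+1} · y_i)| (indices mod n). Compute each cross term:
  (6)(1) − (3)(3) = -3
  (3)(4) − (-1)(1) = 13
  (-1)(3) − (-3)(4) = 9
  (-3)(0) − (-4)(3) = 12
  (-4)(-4) − (-3)(0) = 16
  (-3)(3) − (6)(-4) = 15
Sum = 62, so (signed) Area = 62/2 = 31, |Area| = 31.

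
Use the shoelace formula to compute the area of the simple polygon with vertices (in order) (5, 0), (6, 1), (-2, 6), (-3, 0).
Area = 61/2

Shoelace formula: Area = (1/2) |Σ_i (x_i · y_{i+1} − x_{i+1} · y_i)| (indices mod n). Compute each cross term:
  (5)(1) − (6)(0) = 5
  (6)(6) − (-2)(1) = 38
  (-2)(0) − (-3)(6) = 18
  (-3)(0) − (5)(0) = 0
Sum = 61, so (signed) Area = 61/2 = 61/2, |Area| = 61/2.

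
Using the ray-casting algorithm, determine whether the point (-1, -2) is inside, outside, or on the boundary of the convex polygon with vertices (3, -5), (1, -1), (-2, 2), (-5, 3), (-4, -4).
The point (-1, -2) lies strictly inside the polygon

Cast a horizontal ray to the right from the query point and count how many polygon edges it crosses (each edge strictly once or zero times, handled with the usual half-open convention). 
Parity of crossings → odd ⇒ inside.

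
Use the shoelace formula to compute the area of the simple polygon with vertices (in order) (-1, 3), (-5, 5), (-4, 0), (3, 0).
Area = 39/2

Shoelace formula: Area = (1/2) |Σ_i (x_i · y_{i+1} − x_{i+1} · y_i)| (indices mod n). Compute each cross term:
  (-1)(5) − (-5)(3) = 10
  (-5)(0) − (-4)(5) = 20
  (-4)(0) − (3)(0) = 0
  (3)(3) − (-1)(0) = 9
Sum = 39, so (signed) Area = 39/2 = 39/2, |Area| = 39/2.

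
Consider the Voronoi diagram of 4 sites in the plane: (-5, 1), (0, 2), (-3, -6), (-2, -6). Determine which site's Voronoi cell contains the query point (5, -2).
Nearest site = (0, 2)

The Voronoi cell of site s contains exactly those query points closer to s than to any other site. Compute squared distances from q = (5, -2) to each site:
  (0 − 5)² + (2 − -2)² = 41
  (-2 − 5)² + (-6 − -2)² = 65
  (-3 − 5)² + (-6 − -2)² = 80
  (-5 − 5)² + (1 − -2)² = 109
Minimum is attained by (0, 2), so q lies in its Voronoi cell.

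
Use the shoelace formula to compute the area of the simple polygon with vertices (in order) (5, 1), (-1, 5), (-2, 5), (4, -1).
Area = 11

Shoelace formula: Area = (1/2) |Σ_i (x_i · y_{i+1} − x_{i+1} · y_i)| (indices mod n). Compute each cross term:
  (5)(5) − (-1)(1) = 26
  (-1)(5) − (-2)(5) = 5
  (-2)(-1) − (4)(5) = -18
  (4)(1) − (5)(-1) = 9
Sum = 22, so (signed) Area = 22/2 = 11, |Area| = 11.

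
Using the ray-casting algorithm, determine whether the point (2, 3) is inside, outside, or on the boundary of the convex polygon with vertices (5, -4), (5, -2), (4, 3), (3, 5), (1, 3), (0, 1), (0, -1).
The point (2, 3) lies strictly inside the polygon

Cast a horizontal ray to the right from the query point and count how many polygon edges it crosses (each edge strictly once or zero times, handled with the usual half-open convention). 
Parity of crossings → odd ⇒ inside.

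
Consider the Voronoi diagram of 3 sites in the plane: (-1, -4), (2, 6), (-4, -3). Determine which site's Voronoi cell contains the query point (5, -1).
Nearest site = (-1, -4)

The Voronoi cell of site s contains exactly those query points closer to s than to any other site. Compute squared distances from q = (5, -1) to each site:
  (-1 − 5)² + (-4 − -1)² = 45
  (2 − 5)² + (6 − -1)² = 58
  (-4 − 5)² + (-3 − -1)² = 85
Minimum is attained by (-1, -4), so q lies in its Voronoi cell.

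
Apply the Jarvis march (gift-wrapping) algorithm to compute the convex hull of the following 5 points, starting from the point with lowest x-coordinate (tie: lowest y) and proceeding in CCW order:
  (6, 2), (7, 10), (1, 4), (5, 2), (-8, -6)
Hull (CCW) = [(-8, -6), (6, 2), (7, 10), (1, 4)]

Jarvis march: at each step, from the current hull vertex p, select the next vertex q as the point such that every other point lies strictly to the left of (or on) the directed line p → q. (Equivalently: for every other point r, the cross product (q − p) × (r − p) ≥ 0.)
Starting point (lowest x, tie lowest y): (-8, -6). Wrap until returning to start. Resulting hull: (-8, -6), (6, 2), (7, 10), (1, 4).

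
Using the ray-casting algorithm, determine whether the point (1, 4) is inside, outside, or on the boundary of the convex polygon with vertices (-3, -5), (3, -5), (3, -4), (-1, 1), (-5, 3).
The point (1, 4) lies strictly outside the polygon

Cast a horizontal ray to the right from the query point and count how many polygon edges it crosses (each edge strictly once or zero times, handled with the usual half-open convention). 
Parity of crossings → even ⇒ outside.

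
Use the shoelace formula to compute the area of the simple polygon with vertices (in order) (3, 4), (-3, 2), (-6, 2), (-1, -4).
Area = 29

Shoelace formula: Area = (1/2) |Σ_i (x_i · y_{i+1} − x_{i+1} · y_i)| (indices mod n). Compute each cross term:
  (3)(2) − (-3)(4) = 18
  (-3)(2) − (-6)(2) = 6
  (-6)(-4) − (-1)(2) = 26
  (-1)(4) − (3)(-4) = 8
Sum = 58, so (signed) Area = 58/2 = 29, |Area| = 29.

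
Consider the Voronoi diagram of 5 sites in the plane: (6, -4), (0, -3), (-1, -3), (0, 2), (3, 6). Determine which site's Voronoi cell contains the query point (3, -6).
Nearest site = (6, -4)

The Voronoi cell of site s contains exactly those query points closer to s than to any other site. Compute squared distances from q = (3, -6) to each site:
  (6 − 3)² + (-4 − -6)² = 13
  (0 − 3)² + (-3 − -6)² = 18
  (-1 − 3)² + (-3 − -6)² = 25
  (0 − 3)² + (2 − -6)² = 73
  (3 − 3)² + (6 − -6)² = 144
Minimum is attained by (6, -4), so q lies in its Voronoi cell.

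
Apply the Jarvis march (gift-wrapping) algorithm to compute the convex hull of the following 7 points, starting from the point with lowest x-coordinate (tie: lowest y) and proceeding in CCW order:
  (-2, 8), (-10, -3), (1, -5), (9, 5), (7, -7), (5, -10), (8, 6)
Hull (CCW) = [(-10, -3), (5, -10), (7, -7), (9, 5), (8, 6), (-2, 8)]

Jarvis march: at each step, from the current hull vertex p, select the next vertex q as the point such that every other point lies strictly to the left of (or on) the directed line p → q. (Equivalently: for every other point r, the cross product (q − p) × (r − p) ≥ 0.)
Starting point (lowest x, tie lowest y): (-10, -3). Wrap until returning to start. Resulting hull: (-10, -3), (5, -10), (7, -7), (9, 5), (8, 6), (-2, 8).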